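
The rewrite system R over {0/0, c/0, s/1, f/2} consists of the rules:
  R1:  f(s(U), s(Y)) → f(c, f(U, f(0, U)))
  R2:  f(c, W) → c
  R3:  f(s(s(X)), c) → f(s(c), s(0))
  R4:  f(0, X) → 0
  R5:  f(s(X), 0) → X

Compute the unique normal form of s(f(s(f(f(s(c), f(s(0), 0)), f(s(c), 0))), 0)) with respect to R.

1. s(f(s(f(f(s(c), f(s(0), 0)), f(s(c), 0))), 0))  →  s(f(f(s(c), f(s(0), 0)), f(s(c), 0)))   [R5 at 1]
2. s(f(f(s(c), f(s(0), 0)), f(s(c), 0)))  →  s(f(f(s(c), 0), f(s(c), 0)))   [R5 at 1.1.2]
3. s(f(f(s(c), 0), f(s(c), 0)))  →  s(f(c, f(s(c), 0)))   [R5 at 1.1]
4. s(f(c, f(s(c), 0)))  →  s(c)   [R2 at 1]

s(c)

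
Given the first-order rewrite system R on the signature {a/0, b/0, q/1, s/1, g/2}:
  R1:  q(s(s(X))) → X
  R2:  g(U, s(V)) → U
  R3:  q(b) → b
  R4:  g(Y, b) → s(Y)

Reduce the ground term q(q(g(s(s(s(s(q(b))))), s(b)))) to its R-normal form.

1. q(q(g(s(s(s(s(q(b))))), s(b))))  →  q(q(s(s(s(s(q(b)))))))   [R2 at 1.1]
2. q(q(s(s(s(s(q(b)))))))  →  q(s(s(q(b))))   [R1 at 1]
3. q(s(s(q(b))))  →  q(b)   [R1 at ε]
4. q(b)  →  b   [R3 at ε]

b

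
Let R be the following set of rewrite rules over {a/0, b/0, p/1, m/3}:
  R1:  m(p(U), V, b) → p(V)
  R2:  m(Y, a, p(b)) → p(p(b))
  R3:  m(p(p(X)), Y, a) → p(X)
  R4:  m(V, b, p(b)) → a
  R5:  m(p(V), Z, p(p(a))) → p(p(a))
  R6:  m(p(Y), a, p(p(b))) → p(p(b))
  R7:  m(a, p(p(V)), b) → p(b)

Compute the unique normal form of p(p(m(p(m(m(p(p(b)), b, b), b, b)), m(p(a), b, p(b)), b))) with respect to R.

p(p(p(a)))

1. p(p(m(p(m(m(p(p(b)), b, b), b, b)), m(p(a), b, p(b)), b)))  →  p(p(p(m(p(a), b, p(b)))))   [R1 at 1.1]
2. p(p(p(m(p(a), b, p(b)))))  →  p(p(p(a)))   [R4 at 1.1.1]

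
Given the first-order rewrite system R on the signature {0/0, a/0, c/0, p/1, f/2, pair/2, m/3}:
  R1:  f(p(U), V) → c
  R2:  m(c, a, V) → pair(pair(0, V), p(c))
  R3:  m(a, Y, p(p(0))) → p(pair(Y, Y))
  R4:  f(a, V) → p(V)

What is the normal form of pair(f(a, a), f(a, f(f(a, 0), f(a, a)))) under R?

1. pair(f(a, a), f(a, f(f(a, 0), f(a, a))))  →  pair(p(a), f(a, f(f(a, 0), f(a, a))))   [R4 at 1]
2. pair(p(a), f(a, f(f(a, 0), f(a, a))))  →  pair(p(a), p(f(f(a, 0), f(a, a))))   [R4 at 2]
3. pair(p(a), p(f(f(a, 0), f(a, a))))  →  pair(p(a), p(f(p(0), f(a, a))))   [R4 at 2.1.1]
4. pair(p(a), p(f(p(0), f(a, a))))  →  pair(p(a), p(c))   [R1 at 2.1]

pair(p(a), p(c))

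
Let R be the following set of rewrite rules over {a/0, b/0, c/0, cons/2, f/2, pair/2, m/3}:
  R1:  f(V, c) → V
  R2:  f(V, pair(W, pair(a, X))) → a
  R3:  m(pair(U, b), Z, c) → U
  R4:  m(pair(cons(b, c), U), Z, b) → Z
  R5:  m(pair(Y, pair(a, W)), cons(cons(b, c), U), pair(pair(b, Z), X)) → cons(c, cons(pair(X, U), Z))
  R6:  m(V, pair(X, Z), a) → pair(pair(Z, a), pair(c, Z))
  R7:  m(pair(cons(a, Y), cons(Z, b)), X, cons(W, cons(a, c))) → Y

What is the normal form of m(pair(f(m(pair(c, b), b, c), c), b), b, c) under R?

1. m(pair(f(m(pair(c, b), b, c), c), b), b, c)  →  f(m(pair(c, b), b, c), c)   [R3 at ε]
2. f(m(pair(c, b), b, c), c)  →  m(pair(c, b), b, c)   [R1 at ε]
3. m(pair(c, b), b, c)  →  c   [R3 at ε]

c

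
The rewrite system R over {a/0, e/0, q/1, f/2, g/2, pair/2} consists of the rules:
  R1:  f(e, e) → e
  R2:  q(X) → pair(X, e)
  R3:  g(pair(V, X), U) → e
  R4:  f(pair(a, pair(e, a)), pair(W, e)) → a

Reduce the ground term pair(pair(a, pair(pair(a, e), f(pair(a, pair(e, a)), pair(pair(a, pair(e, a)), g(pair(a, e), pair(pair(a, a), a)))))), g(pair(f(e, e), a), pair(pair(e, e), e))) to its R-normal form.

pair(pair(a, pair(pair(a, e), a)), e)

1. pair(pair(a, pair(pair(a, e), f(pair(a, pair(e, a)), pair(pair(a, pair(e, a)), g(pair(a, e), pair(pair(a, a), a)))))), g(pair(f(e, e), a), pair(pair(e, e), e)))  →  pair(pair(a, pair(pair(a, e), f(pair(a, pair(e, a)), pair(pair(a, pair(e, a)), e)))), g(pair(f(e, e), a), pair(pair(e, e), e)))   [R3 at 1.2.2.2.2]
2. pair(pair(a, pair(pair(a, e), f(pair(a, pair(e, a)), pair(pair(a, pair(e, a)), e)))), g(pair(f(e, e), a), pair(pair(e, e), e)))  →  pair(pair(a, pair(pair(a, e), a)), g(pair(f(e, e), a), pair(pair(e, e), e)))   [R4 at 1.2.2]
3. pair(pair(a, pair(pair(a, e), a)), g(pair(f(e, e), a), pair(pair(e, e), e)))  →  pair(pair(a, pair(pair(a, e), a)), e)   [R3 at 2]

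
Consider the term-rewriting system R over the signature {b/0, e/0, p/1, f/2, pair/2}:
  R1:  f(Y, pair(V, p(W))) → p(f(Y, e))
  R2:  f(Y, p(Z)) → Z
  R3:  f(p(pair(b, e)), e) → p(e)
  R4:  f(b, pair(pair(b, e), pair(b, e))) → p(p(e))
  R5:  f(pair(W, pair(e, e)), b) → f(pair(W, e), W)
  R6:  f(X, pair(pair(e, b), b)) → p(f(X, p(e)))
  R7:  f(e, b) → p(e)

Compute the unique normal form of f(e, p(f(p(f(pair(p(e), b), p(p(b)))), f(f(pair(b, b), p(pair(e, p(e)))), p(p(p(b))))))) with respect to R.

p(b)

1. f(e, p(f(p(f(pair(p(e), b), p(p(b)))), f(f(pair(b, b), p(pair(e, p(e)))), p(p(p(b)))))))  →  f(p(f(pair(p(e), b), p(p(b)))), f(f(pair(b, b), p(pair(e, p(e)))), p(p(p(b)))))   [R2 at ε]
2. f(p(f(pair(p(e), b), p(p(b)))), f(f(pair(b, b), p(pair(e, p(e)))), p(p(p(b)))))  →  f(p(p(b)), f(f(pair(b, b), p(pair(e, p(e)))), p(p(p(b)))))   [R2 at 1.1]
3. f(p(p(b)), f(f(pair(b, b), p(pair(e, p(e)))), p(p(p(b)))))  →  f(p(p(b)), p(p(b)))   [R2 at 2]
4. f(p(p(b)), p(p(b)))  →  p(b)   [R2 at ε]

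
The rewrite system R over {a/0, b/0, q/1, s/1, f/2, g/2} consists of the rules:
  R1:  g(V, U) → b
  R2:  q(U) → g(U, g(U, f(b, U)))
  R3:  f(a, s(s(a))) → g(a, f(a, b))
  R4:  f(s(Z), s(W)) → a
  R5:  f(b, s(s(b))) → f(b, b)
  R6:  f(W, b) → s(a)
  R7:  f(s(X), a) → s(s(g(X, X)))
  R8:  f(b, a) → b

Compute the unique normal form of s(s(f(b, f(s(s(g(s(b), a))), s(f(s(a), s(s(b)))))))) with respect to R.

s(s(b))

1. s(s(f(b, f(s(s(g(s(b), a))), s(f(s(a), s(s(b))))))))  →  s(s(f(b, a)))   [R4 at 1.1.2]
2. s(s(f(b, a)))  →  s(s(b))   [R8 at 1.1]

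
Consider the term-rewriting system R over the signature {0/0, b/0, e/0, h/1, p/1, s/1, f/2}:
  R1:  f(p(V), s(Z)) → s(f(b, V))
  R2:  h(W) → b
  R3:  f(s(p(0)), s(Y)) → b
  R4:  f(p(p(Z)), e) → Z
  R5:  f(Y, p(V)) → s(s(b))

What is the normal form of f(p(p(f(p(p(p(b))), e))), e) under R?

p(b)

1. f(p(p(f(p(p(p(b))), e))), e)  →  f(p(p(p(b))), e)   [R4 at ε]
2. f(p(p(p(b))), e)  →  p(b)   [R4 at ε]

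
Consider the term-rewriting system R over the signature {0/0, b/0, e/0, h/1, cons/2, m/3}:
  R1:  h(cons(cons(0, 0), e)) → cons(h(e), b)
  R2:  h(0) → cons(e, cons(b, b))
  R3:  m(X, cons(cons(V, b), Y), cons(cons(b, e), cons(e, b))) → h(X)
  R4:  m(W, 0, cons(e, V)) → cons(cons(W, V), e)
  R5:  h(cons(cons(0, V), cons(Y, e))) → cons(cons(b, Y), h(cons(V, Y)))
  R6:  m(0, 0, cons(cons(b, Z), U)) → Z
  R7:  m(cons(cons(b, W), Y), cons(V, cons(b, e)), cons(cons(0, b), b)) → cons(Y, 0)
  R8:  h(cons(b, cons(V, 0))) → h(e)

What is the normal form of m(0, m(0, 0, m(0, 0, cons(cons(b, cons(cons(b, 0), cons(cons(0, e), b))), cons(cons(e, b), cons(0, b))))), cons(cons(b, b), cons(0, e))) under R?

1. m(0, m(0, 0, m(0, 0, cons(cons(b, cons(cons(b, 0), cons(cons(0, e), b))), cons(cons(e, b), cons(0, b))))), cons(cons(b, b), cons(0, e)))  →  m(0, m(0, 0, cons(cons(b, 0), cons(cons(0, e), b))), cons(cons(b, b), cons(0, e)))   [R6 at 2.3]
2. m(0, m(0, 0, cons(cons(b, 0), cons(cons(0, e), b))), cons(cons(b, b), cons(0, e)))  →  m(0, 0, cons(cons(b, b), cons(0, e)))   [R6 at 2]
3. m(0, 0, cons(cons(b, b), cons(0, e)))  →  b   [R6 at ε]

b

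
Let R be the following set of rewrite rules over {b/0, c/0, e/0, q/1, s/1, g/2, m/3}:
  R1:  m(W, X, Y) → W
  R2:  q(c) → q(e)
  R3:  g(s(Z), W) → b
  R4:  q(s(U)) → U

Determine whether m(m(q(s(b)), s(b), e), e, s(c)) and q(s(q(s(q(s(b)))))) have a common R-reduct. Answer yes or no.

Reduce t₁ = m(m(q(s(b)), s(b), e), e, s(c)):
1. m(m(q(s(b)), s(b), e), e, s(c))  →  m(q(s(b)), s(b), e)   [R1 at ε]
2. m(q(s(b)), s(b), e)  →  q(s(b))   [R1 at ε]
3. q(s(b))  →  b   [R4 at ε]

Reduce t₂ = q(s(q(s(q(s(b)))))):
1. q(s(q(s(q(s(b))))))  →  q(s(q(s(b))))   [R4 at ε]
2. q(s(q(s(b))))  →  q(s(b))   [R4 at ε]
3. q(s(b))  →  b   [R4 at ε]

yes — NF(t₁) = b, NF(t₂) = b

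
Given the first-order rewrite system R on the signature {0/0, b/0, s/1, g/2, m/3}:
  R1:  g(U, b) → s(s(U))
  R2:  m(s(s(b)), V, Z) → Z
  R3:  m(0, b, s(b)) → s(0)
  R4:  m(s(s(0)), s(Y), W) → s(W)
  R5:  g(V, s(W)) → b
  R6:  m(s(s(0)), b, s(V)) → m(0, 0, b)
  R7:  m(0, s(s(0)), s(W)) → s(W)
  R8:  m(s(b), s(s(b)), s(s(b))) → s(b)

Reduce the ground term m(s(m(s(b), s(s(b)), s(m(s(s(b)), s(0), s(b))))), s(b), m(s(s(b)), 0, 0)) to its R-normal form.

0

1. m(s(m(s(b), s(s(b)), s(m(s(s(b)), s(0), s(b))))), s(b), m(s(s(b)), 0, 0))  →  m(s(m(s(b), s(s(b)), s(s(b)))), s(b), m(s(s(b)), 0, 0))   [R2 at 1.1.3.1]
2. m(s(m(s(b), s(s(b)), s(s(b)))), s(b), m(s(s(b)), 0, 0))  →  m(s(s(b)), s(b), m(s(s(b)), 0, 0))   [R8 at 1.1]
3. m(s(s(b)), s(b), m(s(s(b)), 0, 0))  →  m(s(s(b)), 0, 0)   [R2 at ε]
4. m(s(s(b)), 0, 0)  →  0   [R2 at ε]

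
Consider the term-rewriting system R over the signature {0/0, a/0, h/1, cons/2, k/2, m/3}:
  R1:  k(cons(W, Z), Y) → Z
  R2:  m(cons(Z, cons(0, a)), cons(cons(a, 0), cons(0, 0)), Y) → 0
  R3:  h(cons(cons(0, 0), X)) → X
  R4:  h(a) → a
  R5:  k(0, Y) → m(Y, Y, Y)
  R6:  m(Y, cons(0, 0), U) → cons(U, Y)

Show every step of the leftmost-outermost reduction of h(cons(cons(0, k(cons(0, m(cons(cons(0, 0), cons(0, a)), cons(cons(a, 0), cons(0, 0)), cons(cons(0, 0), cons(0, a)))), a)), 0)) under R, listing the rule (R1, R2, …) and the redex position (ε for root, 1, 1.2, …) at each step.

1. h(cons(cons(0, k(cons(0, m(cons(cons(0, 0), cons(0, a)), cons(cons(a, 0), cons(0, 0)), cons(cons(0, 0), cons(0, a)))), a)), 0))  →  h(cons(cons(0, m(cons(cons(0, 0), cons(0, a)), cons(cons(a, 0), cons(0, 0)), cons(cons(0, 0), cons(0, a)))), 0))   [R1 at 1.1.2]
2. h(cons(cons(0, m(cons(cons(0, 0), cons(0, a)), cons(cons(a, 0), cons(0, 0)), cons(cons(0, 0), cons(0, a)))), 0))  →  h(cons(cons(0, 0), 0))   [R2 at 1.1.2]
3. h(cons(cons(0, 0), 0))  →  0   [R3 at ε]

0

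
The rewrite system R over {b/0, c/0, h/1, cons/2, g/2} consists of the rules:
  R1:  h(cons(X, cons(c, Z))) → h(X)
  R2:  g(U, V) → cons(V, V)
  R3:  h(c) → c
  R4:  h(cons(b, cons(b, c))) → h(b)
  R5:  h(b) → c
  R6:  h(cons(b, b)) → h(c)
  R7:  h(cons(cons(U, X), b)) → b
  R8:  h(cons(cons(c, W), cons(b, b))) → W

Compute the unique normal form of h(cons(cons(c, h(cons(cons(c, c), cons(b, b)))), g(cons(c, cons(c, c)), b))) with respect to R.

c

1. h(cons(cons(c, h(cons(cons(c, c), cons(b, b)))), g(cons(c, cons(c, c)), b)))  →  h(cons(cons(c, c), g(cons(c, cons(c, c)), b)))   [R8 at 1.1.2]
2. h(cons(cons(c, c), g(cons(c, cons(c, c)), b)))  →  h(cons(cons(c, c), cons(b, b)))   [R2 at 1.2]
3. h(cons(cons(c, c), cons(b, b)))  →  c   [R8 at ε]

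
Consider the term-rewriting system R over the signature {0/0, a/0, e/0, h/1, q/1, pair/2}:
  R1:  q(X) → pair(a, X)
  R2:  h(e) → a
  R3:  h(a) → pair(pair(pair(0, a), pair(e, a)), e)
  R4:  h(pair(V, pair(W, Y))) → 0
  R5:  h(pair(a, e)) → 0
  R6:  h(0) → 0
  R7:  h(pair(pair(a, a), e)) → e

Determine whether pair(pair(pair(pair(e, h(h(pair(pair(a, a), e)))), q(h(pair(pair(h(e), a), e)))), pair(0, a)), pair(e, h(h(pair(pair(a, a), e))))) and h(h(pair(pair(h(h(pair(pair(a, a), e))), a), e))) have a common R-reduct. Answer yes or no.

no — NF(t₁) = pair(pair(pair(pair(e, a), pair(a, e)), pair(0, a)), pair(e, a)), NF(t₂) = a

Reduce t₁ = pair(pair(pair(pair(e, h(h(pair(pair(a, a), e)))), q(h(pair(pair(h(e), a), e)))), pair(0, a)), pair(e, h(h(pair(pair(a, a), e))))):
1. pair(pair(pair(pair(e, h(h(pair(pair(a, a), e)))), q(h(pair(pair(h(e), a), e)))), pair(0, a)), pair(e, h(h(pair(pair(a, a), e)))))  →  pair(pair(pair(pair(e, h(e)), q(h(pair(pair(h(e), a), e)))), pair(0, a)), pair(e, h(h(pair(pair(a, a), e)))))   [R7 at 1.1.1.2.1]
2. pair(pair(pair(pair(e, h(e)), q(h(pair(pair(h(e), a), e)))), pair(0, a)), pair(e, h(h(pair(pair(a, a), e)))))  →  pair(pair(pair(pair(e, a), q(h(pair(pair(h(e), a), e)))), pair(0, a)), pair(e, h(h(pair(pair(a, a), e)))))   [R2 at 1.1.1.2]
3. pair(pair(pair(pair(e, a), q(h(pair(pair(h(e), a), e)))), pair(0, a)), pair(e, h(h(pair(pair(a, a), e)))))  →  pair(pair(pair(pair(e, a), pair(a, h(pair(pair(h(e), a), e)))), pair(0, a)), pair(e, h(h(pair(pair(a, a), e)))))   [R1 at 1.1.2]
4. pair(pair(pair(pair(e, a), pair(a, h(pair(pair(h(e), a), e)))), pair(0, a)), pair(e, h(h(pair(pair(a, a), e)))))  →  pair(pair(pair(pair(e, a), pair(a, h(pair(pair(a, a), e)))), pair(0, a)), pair(e, h(h(pair(pair(a, a), e)))))   [R2 at 1.1.2.2.1.1.1]
5. pair(pair(pair(pair(e, a), pair(a, h(pair(pair(a, a), e)))), pair(0, a)), pair(e, h(h(pair(pair(a, a), e)))))  →  pair(pair(pair(pair(e, a), pair(a, e)), pair(0, a)), pair(e, h(h(pair(pair(a, a), e)))))   [R7 at 1.1.2.2]
6. pair(pair(pair(pair(e, a), pair(a, e)), pair(0, a)), pair(e, h(h(pair(pair(a, a), e)))))  →  pair(pair(pair(pair(e, a), pair(a, e)), pair(0, a)), pair(e, h(e)))   [R7 at 2.2.1]
7. pair(pair(pair(pair(e, a), pair(a, e)), pair(0, a)), pair(e, h(e)))  →  pair(pair(pair(pair(e, a), pair(a, e)), pair(0, a)), pair(e, a))   [R2 at 2.2]

Reduce t₂ = h(h(pair(pair(h(h(pair(pair(a, a), e))), a), e))):
1. h(h(pair(pair(h(h(pair(pair(a, a), e))), a), e)))  →  h(h(pair(pair(h(e), a), e)))   [R7 at 1.1.1.1.1]
2. h(h(pair(pair(h(e), a), e)))  →  h(h(pair(pair(a, a), e)))   [R2 at 1.1.1.1]
3. h(h(pair(pair(a, a), e)))  →  h(e)   [R7 at 1]
4. h(e)  →  a   [R2 at ε]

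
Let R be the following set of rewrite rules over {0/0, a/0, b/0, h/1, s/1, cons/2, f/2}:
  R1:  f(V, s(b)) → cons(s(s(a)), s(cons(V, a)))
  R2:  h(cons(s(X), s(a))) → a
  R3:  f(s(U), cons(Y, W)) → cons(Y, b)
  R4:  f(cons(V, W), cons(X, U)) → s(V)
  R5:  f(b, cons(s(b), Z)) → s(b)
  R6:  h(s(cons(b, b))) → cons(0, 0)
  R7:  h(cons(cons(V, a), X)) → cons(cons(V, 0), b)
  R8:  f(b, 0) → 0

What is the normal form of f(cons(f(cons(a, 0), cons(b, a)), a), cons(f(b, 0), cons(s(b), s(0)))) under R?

s(s(a))

1. f(cons(f(cons(a, 0), cons(b, a)), a), cons(f(b, 0), cons(s(b), s(0))))  →  s(f(cons(a, 0), cons(b, a)))   [R4 at ε]
2. s(f(cons(a, 0), cons(b, a)))  →  s(s(a))   [R4 at 1]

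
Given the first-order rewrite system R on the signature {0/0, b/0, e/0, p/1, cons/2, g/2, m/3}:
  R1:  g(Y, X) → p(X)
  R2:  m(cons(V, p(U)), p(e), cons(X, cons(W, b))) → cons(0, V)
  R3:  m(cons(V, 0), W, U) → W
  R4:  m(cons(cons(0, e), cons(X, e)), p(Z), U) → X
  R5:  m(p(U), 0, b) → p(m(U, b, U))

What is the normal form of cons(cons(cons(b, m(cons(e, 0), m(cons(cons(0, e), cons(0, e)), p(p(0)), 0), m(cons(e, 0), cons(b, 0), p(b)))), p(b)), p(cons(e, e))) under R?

1. cons(cons(cons(b, m(cons(e, 0), m(cons(cons(0, e), cons(0, e)), p(p(0)), 0), m(cons(e, 0), cons(b, 0), p(b)))), p(b)), p(cons(e, e)))  →  cons(cons(cons(b, m(cons(cons(0, e), cons(0, e)), p(p(0)), 0)), p(b)), p(cons(e, e)))   [R3 at 1.1.2]
2. cons(cons(cons(b, m(cons(cons(0, e), cons(0, e)), p(p(0)), 0)), p(b)), p(cons(e, e)))  →  cons(cons(cons(b, 0), p(b)), p(cons(e, e)))   [R4 at 1.1.2]

cons(cons(cons(b, 0), p(b)), p(cons(e, e)))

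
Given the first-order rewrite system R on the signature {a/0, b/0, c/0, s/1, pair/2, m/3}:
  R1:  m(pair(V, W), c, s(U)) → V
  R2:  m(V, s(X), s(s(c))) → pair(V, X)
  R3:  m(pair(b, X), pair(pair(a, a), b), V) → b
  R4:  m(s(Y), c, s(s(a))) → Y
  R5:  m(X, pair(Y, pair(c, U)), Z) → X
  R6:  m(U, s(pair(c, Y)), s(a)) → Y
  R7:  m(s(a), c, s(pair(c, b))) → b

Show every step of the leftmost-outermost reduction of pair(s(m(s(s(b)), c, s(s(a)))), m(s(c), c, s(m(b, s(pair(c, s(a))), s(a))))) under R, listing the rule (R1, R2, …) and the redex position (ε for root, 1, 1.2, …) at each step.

pair(s(s(b)), c)

1. pair(s(m(s(s(b)), c, s(s(a)))), m(s(c), c, s(m(b, s(pair(c, s(a))), s(a)))))  →  pair(s(s(b)), m(s(c), c, s(m(b, s(pair(c, s(a))), s(a)))))   [R4 at 1.1]
2. pair(s(s(b)), m(s(c), c, s(m(b, s(pair(c, s(a))), s(a)))))  →  pair(s(s(b)), m(s(c), c, s(s(a))))   [R6 at 2.3.1]
3. pair(s(s(b)), m(s(c), c, s(s(a))))  →  pair(s(s(b)), c)   [R4 at 2]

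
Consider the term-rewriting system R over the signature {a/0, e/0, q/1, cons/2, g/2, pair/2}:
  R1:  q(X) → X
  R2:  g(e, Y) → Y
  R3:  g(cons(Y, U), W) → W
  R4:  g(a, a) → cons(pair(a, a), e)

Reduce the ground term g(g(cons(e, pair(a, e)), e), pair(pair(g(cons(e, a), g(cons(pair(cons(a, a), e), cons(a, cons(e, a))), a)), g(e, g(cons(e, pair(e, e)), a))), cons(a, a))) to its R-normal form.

pair(pair(a, a), cons(a, a))

1. g(g(cons(e, pair(a, e)), e), pair(pair(g(cons(e, a), g(cons(pair(cons(a, a), e), cons(a, cons(e, a))), a)), g(e, g(cons(e, pair(e, e)), a))), cons(a, a)))  →  g(e, pair(pair(g(cons(e, a), g(cons(pair(cons(a, a), e), cons(a, cons(e, a))), a)), g(e, g(cons(e, pair(e, e)), a))), cons(a, a)))   [R3 at 1]
2. g(e, pair(pair(g(cons(e, a), g(cons(pair(cons(a, a), e), cons(a, cons(e, a))), a)), g(e, g(cons(e, pair(e, e)), a))), cons(a, a)))  →  pair(pair(g(cons(e, a), g(cons(pair(cons(a, a), e), cons(a, cons(e, a))), a)), g(e, g(cons(e, pair(e, e)), a))), cons(a, a))   [R2 at ε]
3. pair(pair(g(cons(e, a), g(cons(pair(cons(a, a), e), cons(a, cons(e, a))), a)), g(e, g(cons(e, pair(e, e)), a))), cons(a, a))  →  pair(pair(g(cons(pair(cons(a, a), e), cons(a, cons(e, a))), a), g(e, g(cons(e, pair(e, e)), a))), cons(a, a))   [R3 at 1.1]
4. pair(pair(g(cons(pair(cons(a, a), e), cons(a, cons(e, a))), a), g(e, g(cons(e, pair(e, e)), a))), cons(a, a))  →  pair(pair(a, g(e, g(cons(e, pair(e, e)), a))), cons(a, a))   [R3 at 1.1]
5. pair(pair(a, g(e, g(cons(e, pair(e, e)), a))), cons(a, a))  →  pair(pair(a, g(cons(e, pair(e, e)), a)), cons(a, a))   [R2 at 1.2]
6. pair(pair(a, g(cons(e, pair(e, e)), a)), cons(a, a))  →  pair(pair(a, a), cons(a, a))   [R3 at 1.2]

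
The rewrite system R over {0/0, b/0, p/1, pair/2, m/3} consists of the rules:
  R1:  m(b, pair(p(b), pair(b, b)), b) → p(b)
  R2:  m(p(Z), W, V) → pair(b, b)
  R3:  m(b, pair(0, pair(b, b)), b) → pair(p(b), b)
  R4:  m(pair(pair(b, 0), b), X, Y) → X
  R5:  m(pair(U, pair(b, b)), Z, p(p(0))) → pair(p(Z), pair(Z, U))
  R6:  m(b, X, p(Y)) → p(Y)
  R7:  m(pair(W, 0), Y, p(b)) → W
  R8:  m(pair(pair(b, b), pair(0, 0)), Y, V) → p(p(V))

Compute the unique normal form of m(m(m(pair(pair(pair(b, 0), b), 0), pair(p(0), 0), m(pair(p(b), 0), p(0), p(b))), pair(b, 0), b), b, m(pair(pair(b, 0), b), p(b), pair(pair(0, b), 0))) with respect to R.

b

1. m(m(m(pair(pair(pair(b, 0), b), 0), pair(p(0), 0), m(pair(p(b), 0), p(0), p(b))), pair(b, 0), b), b, m(pair(pair(b, 0), b), p(b), pair(pair(0, b), 0)))  →  m(m(m(pair(pair(pair(b, 0), b), 0), pair(p(0), 0), p(b)), pair(b, 0), b), b, m(pair(pair(b, 0), b), p(b), pair(pair(0, b), 0)))   [R7 at 1.1.3]
2. m(m(m(pair(pair(pair(b, 0), b), 0), pair(p(0), 0), p(b)), pair(b, 0), b), b, m(pair(pair(b, 0), b), p(b), pair(pair(0, b), 0)))  →  m(m(pair(pair(b, 0), b), pair(b, 0), b), b, m(pair(pair(b, 0), b), p(b), pair(pair(0, b), 0)))   [R7 at 1.1]
3. m(m(pair(pair(b, 0), b), pair(b, 0), b), b, m(pair(pair(b, 0), b), p(b), pair(pair(0, b), 0)))  →  m(pair(b, 0), b, m(pair(pair(b, 0), b), p(b), pair(pair(0, b), 0)))   [R4 at 1]
4. m(pair(b, 0), b, m(pair(pair(b, 0), b), p(b), pair(pair(0, b), 0)))  →  m(pair(b, 0), b, p(b))   [R4 at 3]
5. m(pair(b, 0), b, p(b))  →  b   [R7 at ε]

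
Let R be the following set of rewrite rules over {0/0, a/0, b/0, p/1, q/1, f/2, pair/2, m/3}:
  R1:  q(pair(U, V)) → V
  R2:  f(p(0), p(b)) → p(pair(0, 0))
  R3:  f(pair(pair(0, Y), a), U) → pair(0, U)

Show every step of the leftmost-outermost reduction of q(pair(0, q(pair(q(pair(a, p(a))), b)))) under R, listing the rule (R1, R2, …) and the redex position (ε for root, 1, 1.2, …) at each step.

b

1. q(pair(0, q(pair(q(pair(a, p(a))), b))))  →  q(pair(q(pair(a, p(a))), b))   [R1 at ε]
2. q(pair(q(pair(a, p(a))), b))  →  b   [R1 at ε]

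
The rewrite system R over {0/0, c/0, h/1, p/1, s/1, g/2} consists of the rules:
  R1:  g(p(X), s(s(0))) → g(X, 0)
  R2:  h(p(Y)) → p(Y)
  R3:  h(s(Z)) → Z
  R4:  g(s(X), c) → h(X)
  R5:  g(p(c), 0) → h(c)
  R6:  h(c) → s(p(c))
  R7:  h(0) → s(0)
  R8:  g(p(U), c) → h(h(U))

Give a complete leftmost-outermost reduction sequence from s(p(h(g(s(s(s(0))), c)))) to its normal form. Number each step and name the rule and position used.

1. s(p(h(g(s(s(s(0))), c))))  →  s(p(h(h(s(s(0))))))   [R4 at 1.1.1]
2. s(p(h(h(s(s(0))))))  →  s(p(h(s(0))))   [R3 at 1.1.1]
3. s(p(h(s(0))))  →  s(p(0))   [R3 at 1.1]

s(p(0))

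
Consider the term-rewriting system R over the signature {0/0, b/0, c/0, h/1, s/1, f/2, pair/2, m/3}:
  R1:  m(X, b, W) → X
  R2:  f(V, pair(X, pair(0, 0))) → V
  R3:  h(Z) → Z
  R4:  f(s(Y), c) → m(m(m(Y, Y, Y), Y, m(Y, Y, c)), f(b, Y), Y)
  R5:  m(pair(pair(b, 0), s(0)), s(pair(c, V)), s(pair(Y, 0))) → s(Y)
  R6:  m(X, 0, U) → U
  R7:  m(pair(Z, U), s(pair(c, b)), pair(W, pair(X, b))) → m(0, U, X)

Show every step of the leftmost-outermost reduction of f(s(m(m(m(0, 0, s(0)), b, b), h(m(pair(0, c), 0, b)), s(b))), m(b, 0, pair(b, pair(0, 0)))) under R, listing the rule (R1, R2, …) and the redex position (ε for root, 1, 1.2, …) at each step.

1. f(s(m(m(m(0, 0, s(0)), b, b), h(m(pair(0, c), 0, b)), s(b))), m(b, 0, pair(b, pair(0, 0))))  →  f(s(m(m(0, 0, s(0)), h(m(pair(0, c), 0, b)), s(b))), m(b, 0, pair(b, pair(0, 0))))   [R1 at 1.1.1]
2. f(s(m(m(0, 0, s(0)), h(m(pair(0, c), 0, b)), s(b))), m(b, 0, pair(b, pair(0, 0))))  →  f(s(m(s(0), h(m(pair(0, c), 0, b)), s(b))), m(b, 0, pair(b, pair(0, 0))))   [R6 at 1.1.1]
3. f(s(m(s(0), h(m(pair(0, c), 0, b)), s(b))), m(b, 0, pair(b, pair(0, 0))))  →  f(s(m(s(0), m(pair(0, c), 0, b), s(b))), m(b, 0, pair(b, pair(0, 0))))   [R3 at 1.1.2]
4. f(s(m(s(0), m(pair(0, c), 0, b), s(b))), m(b, 0, pair(b, pair(0, 0))))  →  f(s(m(s(0), b, s(b))), m(b, 0, pair(b, pair(0, 0))))   [R6 at 1.1.2]
5. f(s(m(s(0), b, s(b))), m(b, 0, pair(b, pair(0, 0))))  →  f(s(s(0)), m(b, 0, pair(b, pair(0, 0))))   [R1 at 1.1]
6. f(s(s(0)), m(b, 0, pair(b, pair(0, 0))))  →  f(s(s(0)), pair(b, pair(0, 0)))   [R6 at 2]
7. f(s(s(0)), pair(b, pair(0, 0)))  →  s(s(0))   [R2 at ε]

s(s(0))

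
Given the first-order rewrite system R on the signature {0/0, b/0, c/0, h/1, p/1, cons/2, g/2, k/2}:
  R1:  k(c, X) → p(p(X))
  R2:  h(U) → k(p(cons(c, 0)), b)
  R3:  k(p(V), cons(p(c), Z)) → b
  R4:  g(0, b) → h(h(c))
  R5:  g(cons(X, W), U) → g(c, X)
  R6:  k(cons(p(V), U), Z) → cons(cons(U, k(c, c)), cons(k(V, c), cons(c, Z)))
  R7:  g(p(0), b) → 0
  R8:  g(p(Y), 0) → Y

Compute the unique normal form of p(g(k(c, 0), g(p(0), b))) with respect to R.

p(p(0))

1. p(g(k(c, 0), g(p(0), b)))  →  p(g(p(p(0)), g(p(0), b)))   [R1 at 1.1]
2. p(g(p(p(0)), g(p(0), b)))  →  p(g(p(p(0)), 0))   [R7 at 1.2]
3. p(g(p(p(0)), 0))  →  p(p(0))   [R8 at 1]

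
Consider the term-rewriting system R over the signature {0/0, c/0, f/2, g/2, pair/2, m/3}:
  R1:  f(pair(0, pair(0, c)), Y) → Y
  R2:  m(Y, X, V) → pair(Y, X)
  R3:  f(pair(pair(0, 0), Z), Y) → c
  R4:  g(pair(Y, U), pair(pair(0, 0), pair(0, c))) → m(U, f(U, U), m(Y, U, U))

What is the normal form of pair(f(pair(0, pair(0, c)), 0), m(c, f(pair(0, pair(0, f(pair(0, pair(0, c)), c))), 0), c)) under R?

1. pair(f(pair(0, pair(0, c)), 0), m(c, f(pair(0, pair(0, f(pair(0, pair(0, c)), c))), 0), c))  →  pair(0, m(c, f(pair(0, pair(0, f(pair(0, pair(0, c)), c))), 0), c))   [R1 at 1]
2. pair(0, m(c, f(pair(0, pair(0, f(pair(0, pair(0, c)), c))), 0), c))  →  pair(0, pair(c, f(pair(0, pair(0, f(pair(0, pair(0, c)), c))), 0)))   [R2 at 2]
3. pair(0, pair(c, f(pair(0, pair(0, f(pair(0, pair(0, c)), c))), 0)))  →  pair(0, pair(c, f(pair(0, pair(0, c)), 0)))   [R1 at 2.2.1.2.2]
4. pair(0, pair(c, f(pair(0, pair(0, c)), 0)))  →  pair(0, pair(c, 0))   [R1 at 2.2]

pair(0, pair(c, 0))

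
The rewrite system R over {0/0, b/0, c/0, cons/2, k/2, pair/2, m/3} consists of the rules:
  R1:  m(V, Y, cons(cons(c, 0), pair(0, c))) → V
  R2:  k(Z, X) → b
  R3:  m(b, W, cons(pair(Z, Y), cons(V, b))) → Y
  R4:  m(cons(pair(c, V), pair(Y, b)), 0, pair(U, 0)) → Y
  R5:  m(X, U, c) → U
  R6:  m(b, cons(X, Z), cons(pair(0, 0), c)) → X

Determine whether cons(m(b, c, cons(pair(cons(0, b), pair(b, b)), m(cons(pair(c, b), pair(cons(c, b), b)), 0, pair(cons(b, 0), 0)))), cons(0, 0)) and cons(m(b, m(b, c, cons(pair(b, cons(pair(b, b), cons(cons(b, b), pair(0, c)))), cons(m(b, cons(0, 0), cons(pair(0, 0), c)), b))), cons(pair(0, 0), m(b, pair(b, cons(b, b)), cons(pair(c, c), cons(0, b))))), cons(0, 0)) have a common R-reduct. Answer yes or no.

Reduce t₁ = cons(m(b, c, cons(pair(cons(0, b), pair(b, b)), m(cons(pair(c, b), pair(cons(c, b), b)), 0, pair(cons(b, 0), 0)))), cons(0, 0)):
1. cons(m(b, c, cons(pair(cons(0, b), pair(b, b)), m(cons(pair(c, b), pair(cons(c, b), b)), 0, pair(cons(b, 0), 0)))), cons(0, 0))  →  cons(m(b, c, cons(pair(cons(0, b), pair(b, b)), cons(c, b))), cons(0, 0))   [R4 at 1.3.2]
2. cons(m(b, c, cons(pair(cons(0, b), pair(b, b)), cons(c, b))), cons(0, 0))  →  cons(pair(b, b), cons(0, 0))   [R3 at 1]

Reduce t₂ = cons(m(b, m(b, c, cons(pair(b, cons(pair(b, b), cons(cons(b, b), pair(0, c)))), cons(m(b, cons(0, 0), cons(pair(0, 0), c)), b))), cons(pair(0, 0), m(b, pair(b, cons(b, b)), cons(pair(c, c), cons(0, b))))), cons(0, 0)):
1. cons(m(b, m(b, c, cons(pair(b, cons(pair(b, b), cons(cons(b, b), pair(0, c)))), cons(m(b, cons(0, 0), cons(pair(0, 0), c)), b))), cons(pair(0, 0), m(b, pair(b, cons(b, b)), cons(pair(c, c), cons(0, b))))), cons(0, 0))  →  cons(m(b, cons(pair(b, b), cons(cons(b, b), pair(0, c))), cons(pair(0, 0), m(b, pair(b, cons(b, b)), cons(pair(c, c), cons(0, b))))), cons(0, 0))   [R3 at 1.2]
2. cons(m(b, cons(pair(b, b), cons(cons(b, b), pair(0, c))), cons(pair(0, 0), m(b, pair(b, cons(b, b)), cons(pair(c, c), cons(0, b))))), cons(0, 0))  →  cons(m(b, cons(pair(b, b), cons(cons(b, b), pair(0, c))), cons(pair(0, 0), c)), cons(0, 0))   [R3 at 1.3.2]
3. cons(m(b, cons(pair(b, b), cons(cons(b, b), pair(0, c))), cons(pair(0, 0), c)), cons(0, 0))  →  cons(pair(b, b), cons(0, 0))   [R6 at 1]

yes — NF(t₁) = cons(pair(b, b), cons(0, 0)), NF(t₂) = cons(pair(b, b), cons(0, 0))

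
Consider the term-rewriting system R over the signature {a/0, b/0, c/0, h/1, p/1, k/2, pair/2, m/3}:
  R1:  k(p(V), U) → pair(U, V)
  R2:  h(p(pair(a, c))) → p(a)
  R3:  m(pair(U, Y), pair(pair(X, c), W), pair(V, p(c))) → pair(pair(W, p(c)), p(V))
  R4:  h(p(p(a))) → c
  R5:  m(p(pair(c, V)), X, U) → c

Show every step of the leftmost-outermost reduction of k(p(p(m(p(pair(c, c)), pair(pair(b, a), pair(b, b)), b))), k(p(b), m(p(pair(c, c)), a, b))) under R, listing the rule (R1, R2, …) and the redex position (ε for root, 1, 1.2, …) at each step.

1. k(p(p(m(p(pair(c, c)), pair(pair(b, a), pair(b, b)), b))), k(p(b), m(p(pair(c, c)), a, b)))  →  pair(k(p(b), m(p(pair(c, c)), a, b)), p(m(p(pair(c, c)), pair(pair(b, a), pair(b, b)), b)))   [R1 at ε]
2. pair(k(p(b), m(p(pair(c, c)), a, b)), p(m(p(pair(c, c)), pair(pair(b, a), pair(b, b)), b)))  →  pair(pair(m(p(pair(c, c)), a, b), b), p(m(p(pair(c, c)), pair(pair(b, a), pair(b, b)), b)))   [R1 at 1]
3. pair(pair(m(p(pair(c, c)), a, b), b), p(m(p(pair(c, c)), pair(pair(b, a), pair(b, b)), b)))  →  pair(pair(c, b), p(m(p(pair(c, c)), pair(pair(b, a), pair(b, b)), b)))   [R5 at 1.1]
4. pair(pair(c, b), p(m(p(pair(c, c)), pair(pair(b, a), pair(b, b)), b)))  →  pair(pair(c, b), p(c))   [R5 at 2.1]

pair(pair(c, b), p(c))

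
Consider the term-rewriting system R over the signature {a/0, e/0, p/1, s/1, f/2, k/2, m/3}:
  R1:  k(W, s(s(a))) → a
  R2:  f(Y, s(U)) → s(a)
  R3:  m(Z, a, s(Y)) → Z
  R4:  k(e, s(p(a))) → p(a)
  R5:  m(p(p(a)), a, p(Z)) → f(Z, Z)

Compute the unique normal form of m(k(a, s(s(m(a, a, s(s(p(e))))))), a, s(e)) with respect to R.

a

1. m(k(a, s(s(m(a, a, s(s(p(e))))))), a, s(e))  →  k(a, s(s(m(a, a, s(s(p(e)))))))   [R3 at ε]
2. k(a, s(s(m(a, a, s(s(p(e)))))))  →  k(a, s(s(a)))   [R3 at 2.1.1]
3. k(a, s(s(a)))  →  a   [R1 at ε]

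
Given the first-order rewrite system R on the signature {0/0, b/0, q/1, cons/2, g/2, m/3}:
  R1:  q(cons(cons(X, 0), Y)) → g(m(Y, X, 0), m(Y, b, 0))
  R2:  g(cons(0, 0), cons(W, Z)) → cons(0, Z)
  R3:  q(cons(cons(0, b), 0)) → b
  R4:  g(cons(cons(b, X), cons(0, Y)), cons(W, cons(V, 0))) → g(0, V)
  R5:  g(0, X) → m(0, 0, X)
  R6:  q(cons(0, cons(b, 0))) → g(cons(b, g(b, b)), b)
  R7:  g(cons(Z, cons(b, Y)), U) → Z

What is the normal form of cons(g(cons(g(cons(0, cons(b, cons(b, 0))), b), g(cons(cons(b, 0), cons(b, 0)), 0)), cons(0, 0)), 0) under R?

cons(0, 0)

1. cons(g(cons(g(cons(0, cons(b, cons(b, 0))), b), g(cons(cons(b, 0), cons(b, 0)), 0)), cons(0, 0)), 0)  →  cons(g(cons(0, g(cons(cons(b, 0), cons(b, 0)), 0)), cons(0, 0)), 0)   [R7 at 1.1.1]
2. cons(g(cons(0, g(cons(cons(b, 0), cons(b, 0)), 0)), cons(0, 0)), 0)  →  cons(g(cons(0, cons(b, 0)), cons(0, 0)), 0)   [R7 at 1.1.2]
3. cons(g(cons(0, cons(b, 0)), cons(0, 0)), 0)  →  cons(0, 0)   [R7 at 1]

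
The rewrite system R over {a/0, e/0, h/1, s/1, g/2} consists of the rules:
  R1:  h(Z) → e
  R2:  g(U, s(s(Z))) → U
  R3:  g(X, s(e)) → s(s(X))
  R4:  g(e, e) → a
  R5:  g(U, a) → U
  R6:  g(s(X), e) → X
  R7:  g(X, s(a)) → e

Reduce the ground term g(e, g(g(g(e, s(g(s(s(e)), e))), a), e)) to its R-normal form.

e

1. g(e, g(g(g(e, s(g(s(s(e)), e))), a), e))  →  g(e, g(g(e, s(g(s(s(e)), e))), e))   [R5 at 2.1]
2. g(e, g(g(e, s(g(s(s(e)), e))), e))  →  g(e, g(g(e, s(s(e))), e))   [R6 at 2.1.2.1]
3. g(e, g(g(e, s(s(e))), e))  →  g(e, g(e, e))   [R2 at 2.1]
4. g(e, g(e, e))  →  g(e, a)   [R4 at 2]
5. g(e, a)  →  e   [R5 at ε]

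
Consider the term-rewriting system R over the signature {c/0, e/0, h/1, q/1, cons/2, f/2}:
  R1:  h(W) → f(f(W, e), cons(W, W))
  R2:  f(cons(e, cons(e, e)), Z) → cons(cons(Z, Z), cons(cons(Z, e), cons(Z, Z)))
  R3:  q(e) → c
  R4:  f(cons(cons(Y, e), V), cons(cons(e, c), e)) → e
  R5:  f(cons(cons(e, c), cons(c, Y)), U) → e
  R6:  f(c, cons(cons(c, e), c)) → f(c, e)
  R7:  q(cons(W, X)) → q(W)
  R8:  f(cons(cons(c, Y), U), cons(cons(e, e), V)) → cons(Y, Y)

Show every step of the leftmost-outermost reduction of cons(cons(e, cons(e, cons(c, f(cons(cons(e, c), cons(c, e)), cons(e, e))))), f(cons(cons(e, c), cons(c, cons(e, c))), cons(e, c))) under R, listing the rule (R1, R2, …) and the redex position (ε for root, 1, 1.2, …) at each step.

1. cons(cons(e, cons(e, cons(c, f(cons(cons(e, c), cons(c, e)), cons(e, e))))), f(cons(cons(e, c), cons(c, cons(e, c))), cons(e, c)))  →  cons(cons(e, cons(e, cons(c, e))), f(cons(cons(e, c), cons(c, cons(e, c))), cons(e, c)))   [R5 at 1.2.2.2]
2. cons(cons(e, cons(e, cons(c, e))), f(cons(cons(e, c), cons(c, cons(e, c))), cons(e, c)))  →  cons(cons(e, cons(e, cons(c, e))), e)   [R5 at 2]

cons(cons(e, cons(e, cons(c, e))), e)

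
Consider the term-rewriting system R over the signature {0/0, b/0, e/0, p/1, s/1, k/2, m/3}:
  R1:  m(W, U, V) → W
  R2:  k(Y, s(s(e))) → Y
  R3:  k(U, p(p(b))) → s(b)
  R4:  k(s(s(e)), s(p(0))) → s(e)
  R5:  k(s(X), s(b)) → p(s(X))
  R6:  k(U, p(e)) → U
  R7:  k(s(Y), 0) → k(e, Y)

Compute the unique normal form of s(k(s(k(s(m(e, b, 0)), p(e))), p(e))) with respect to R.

1. s(k(s(k(s(m(e, b, 0)), p(e))), p(e)))  →  s(s(k(s(m(e, b, 0)), p(e))))   [R6 at 1]
2. s(s(k(s(m(e, b, 0)), p(e))))  →  s(s(s(m(e, b, 0))))   [R6 at 1.1]
3. s(s(s(m(e, b, 0))))  →  s(s(s(e)))   [R1 at 1.1.1]

s(s(s(e)))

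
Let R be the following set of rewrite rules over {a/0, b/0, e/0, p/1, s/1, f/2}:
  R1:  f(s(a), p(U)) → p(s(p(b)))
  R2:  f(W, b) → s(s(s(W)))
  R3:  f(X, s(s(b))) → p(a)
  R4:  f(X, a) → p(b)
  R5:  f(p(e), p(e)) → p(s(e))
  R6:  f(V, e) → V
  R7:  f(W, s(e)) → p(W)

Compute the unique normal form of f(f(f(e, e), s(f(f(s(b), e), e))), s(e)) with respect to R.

p(p(a))

1. f(f(f(e, e), s(f(f(s(b), e), e))), s(e))  →  p(f(f(e, e), s(f(f(s(b), e), e))))   [R7 at ε]
2. p(f(f(e, e), s(f(f(s(b), e), e))))  →  p(f(e, s(f(f(s(b), e), e))))   [R6 at 1.1]
3. p(f(e, s(f(f(s(b), e), e))))  →  p(f(e, s(f(s(b), e))))   [R6 at 1.2.1]
4. p(f(e, s(f(s(b), e))))  →  p(f(e, s(s(b))))   [R6 at 1.2.1]
5. p(f(e, s(s(b))))  →  p(p(a))   [R3 at 1]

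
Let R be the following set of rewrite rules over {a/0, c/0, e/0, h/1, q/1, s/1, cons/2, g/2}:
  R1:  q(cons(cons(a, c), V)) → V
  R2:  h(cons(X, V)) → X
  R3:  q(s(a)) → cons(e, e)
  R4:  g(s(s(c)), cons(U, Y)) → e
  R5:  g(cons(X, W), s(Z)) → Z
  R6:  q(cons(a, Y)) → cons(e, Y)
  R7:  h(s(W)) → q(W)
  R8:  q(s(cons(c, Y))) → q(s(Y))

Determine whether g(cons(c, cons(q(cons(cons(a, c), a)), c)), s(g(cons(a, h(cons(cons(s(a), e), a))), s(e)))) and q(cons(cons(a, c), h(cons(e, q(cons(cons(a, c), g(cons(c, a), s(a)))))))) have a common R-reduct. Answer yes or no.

Reduce t₁ = g(cons(c, cons(q(cons(cons(a, c), a)), c)), s(g(cons(a, h(cons(cons(s(a), e), a))), s(e)))):
1. g(cons(c, cons(q(cons(cons(a, c), a)), c)), s(g(cons(a, h(cons(cons(s(a), e), a))), s(e))))  →  g(cons(a, h(cons(cons(s(a), e), a))), s(e))   [R5 at ε]
2. g(cons(a, h(cons(cons(s(a), e), a))), s(e))  →  e   [R5 at ε]

Reduce t₂ = q(cons(cons(a, c), h(cons(e, q(cons(cons(a, c), g(cons(c, a), s(a)))))))):
1. q(cons(cons(a, c), h(cons(e, q(cons(cons(a, c), g(cons(c, a), s(a))))))))  →  h(cons(e, q(cons(cons(a, c), g(cons(c, a), s(a))))))   [R1 at ε]
2. h(cons(e, q(cons(cons(a, c), g(cons(c, a), s(a))))))  →  e   [R2 at ε]

yes — NF(t₁) = e, NF(t₂) = e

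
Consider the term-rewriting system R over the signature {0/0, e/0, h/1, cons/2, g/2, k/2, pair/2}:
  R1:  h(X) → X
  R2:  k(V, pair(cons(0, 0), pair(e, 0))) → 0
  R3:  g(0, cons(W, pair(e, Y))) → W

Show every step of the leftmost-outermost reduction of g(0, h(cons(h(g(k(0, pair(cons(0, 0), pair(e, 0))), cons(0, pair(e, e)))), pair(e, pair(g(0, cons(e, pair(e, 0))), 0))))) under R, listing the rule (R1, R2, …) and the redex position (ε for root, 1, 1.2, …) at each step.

1. g(0, h(cons(h(g(k(0, pair(cons(0, 0), pair(e, 0))), cons(0, pair(e, e)))), pair(e, pair(g(0, cons(e, pair(e, 0))), 0)))))  →  g(0, cons(h(g(k(0, pair(cons(0, 0), pair(e, 0))), cons(0, pair(e, e)))), pair(e, pair(g(0, cons(e, pair(e, 0))), 0))))   [R1 at 2]
2. g(0, cons(h(g(k(0, pair(cons(0, 0), pair(e, 0))), cons(0, pair(e, e)))), pair(e, pair(g(0, cons(e, pair(e, 0))), 0))))  →  h(g(k(0, pair(cons(0, 0), pair(e, 0))), cons(0, pair(e, e))))   [R3 at ε]
3. h(g(k(0, pair(cons(0, 0), pair(e, 0))), cons(0, pair(e, e))))  →  g(k(0, pair(cons(0, 0), pair(e, 0))), cons(0, pair(e, e)))   [R1 at ε]
4. g(k(0, pair(cons(0, 0), pair(e, 0))), cons(0, pair(e, e)))  →  g(0, cons(0, pair(e, e)))   [R2 at 1]
5. g(0, cons(0, pair(e, e)))  →  0   [R3 at ε]

0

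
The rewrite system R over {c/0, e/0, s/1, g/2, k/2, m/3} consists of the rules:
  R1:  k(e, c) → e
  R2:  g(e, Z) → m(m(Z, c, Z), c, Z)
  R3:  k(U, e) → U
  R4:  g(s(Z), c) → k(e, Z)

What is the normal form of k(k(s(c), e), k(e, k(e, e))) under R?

s(c)

1. k(k(s(c), e), k(e, k(e, e)))  →  k(s(c), k(e, k(e, e)))   [R3 at 1]
2. k(s(c), k(e, k(e, e)))  →  k(s(c), k(e, e))   [R3 at 2.2]
3. k(s(c), k(e, e))  →  k(s(c), e)   [R3 at 2]
4. k(s(c), e)  →  s(c)   [R3 at ε]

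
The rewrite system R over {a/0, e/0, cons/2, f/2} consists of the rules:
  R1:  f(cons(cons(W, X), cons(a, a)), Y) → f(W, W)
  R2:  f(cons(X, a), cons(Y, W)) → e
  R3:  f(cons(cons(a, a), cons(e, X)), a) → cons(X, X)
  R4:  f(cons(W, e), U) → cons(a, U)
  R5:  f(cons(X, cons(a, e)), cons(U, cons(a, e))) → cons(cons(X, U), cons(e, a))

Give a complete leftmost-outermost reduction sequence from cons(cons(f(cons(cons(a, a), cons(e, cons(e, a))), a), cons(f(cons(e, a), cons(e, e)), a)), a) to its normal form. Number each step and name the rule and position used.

cons(cons(cons(cons(e, a), cons(e, a)), cons(e, a)), a)

1. cons(cons(f(cons(cons(a, a), cons(e, cons(e, a))), a), cons(f(cons(e, a), cons(e, e)), a)), a)  →  cons(cons(cons(cons(e, a), cons(e, a)), cons(f(cons(e, a), cons(e, e)), a)), a)   [R3 at 1.1]
2. cons(cons(cons(cons(e, a), cons(e, a)), cons(f(cons(e, a), cons(e, e)), a)), a)  →  cons(cons(cons(cons(e, a), cons(e, a)), cons(e, a)), a)   [R2 at 1.2.1]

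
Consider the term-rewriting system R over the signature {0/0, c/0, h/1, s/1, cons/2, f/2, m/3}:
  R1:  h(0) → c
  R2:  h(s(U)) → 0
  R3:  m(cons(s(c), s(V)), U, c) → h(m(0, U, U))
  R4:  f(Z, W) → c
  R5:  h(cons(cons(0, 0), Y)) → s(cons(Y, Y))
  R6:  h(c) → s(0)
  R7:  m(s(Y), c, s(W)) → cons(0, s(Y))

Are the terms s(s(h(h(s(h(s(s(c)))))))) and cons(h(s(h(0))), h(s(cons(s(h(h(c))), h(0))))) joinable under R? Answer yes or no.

Reduce t₁ = s(s(h(h(s(h(s(s(c)))))))):
1. s(s(h(h(s(h(s(s(c))))))))  →  s(s(h(0)))   [R2 at 1.1.1]
2. s(s(h(0)))  →  s(s(c))   [R1 at 1.1]

Reduce t₂ = cons(h(s(h(0))), h(s(cons(s(h(h(c))), h(0))))):
1. cons(h(s(h(0))), h(s(cons(s(h(h(c))), h(0)))))  →  cons(0, h(s(cons(s(h(h(c))), h(0)))))   [R2 at 1]
2. cons(0, h(s(cons(s(h(h(c))), h(0)))))  →  cons(0, 0)   [R2 at 2]

no — NF(t₁) = s(s(c)), NF(t₂) = cons(0, 0)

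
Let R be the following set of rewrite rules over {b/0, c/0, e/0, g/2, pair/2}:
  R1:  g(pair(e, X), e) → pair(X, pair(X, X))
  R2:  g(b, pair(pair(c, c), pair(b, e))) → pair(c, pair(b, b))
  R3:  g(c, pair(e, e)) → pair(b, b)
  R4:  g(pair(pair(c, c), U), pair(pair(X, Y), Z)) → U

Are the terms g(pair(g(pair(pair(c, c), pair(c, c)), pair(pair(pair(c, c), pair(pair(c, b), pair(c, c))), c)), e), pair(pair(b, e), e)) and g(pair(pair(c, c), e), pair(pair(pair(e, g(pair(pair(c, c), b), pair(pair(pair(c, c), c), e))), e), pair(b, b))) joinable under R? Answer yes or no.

yes — NF(t₁) = e, NF(t₂) = e

Reduce t₁ = g(pair(g(pair(pair(c, c), pair(c, c)), pair(pair(pair(c, c), pair(pair(c, b), pair(c, c))), c)), e), pair(pair(b, e), e)):
1. g(pair(g(pair(pair(c, c), pair(c, c)), pair(pair(pair(c, c), pair(pair(c, b), pair(c, c))), c)), e), pair(pair(b, e), e))  →  g(pair(pair(c, c), e), pair(pair(b, e), e))   [R4 at 1.1]
2. g(pair(pair(c, c), e), pair(pair(b, e), e))  →  e   [R4 at ε]

Reduce t₂ = g(pair(pair(c, c), e), pair(pair(pair(e, g(pair(pair(c, c), b), pair(pair(pair(c, c), c), e))), e), pair(b, b))):
1. g(pair(pair(c, c), e), pair(pair(pair(e, g(pair(pair(c, c), b), pair(pair(pair(c, c), c), e))), e), pair(b, b)))  →  e   [R4 at ε]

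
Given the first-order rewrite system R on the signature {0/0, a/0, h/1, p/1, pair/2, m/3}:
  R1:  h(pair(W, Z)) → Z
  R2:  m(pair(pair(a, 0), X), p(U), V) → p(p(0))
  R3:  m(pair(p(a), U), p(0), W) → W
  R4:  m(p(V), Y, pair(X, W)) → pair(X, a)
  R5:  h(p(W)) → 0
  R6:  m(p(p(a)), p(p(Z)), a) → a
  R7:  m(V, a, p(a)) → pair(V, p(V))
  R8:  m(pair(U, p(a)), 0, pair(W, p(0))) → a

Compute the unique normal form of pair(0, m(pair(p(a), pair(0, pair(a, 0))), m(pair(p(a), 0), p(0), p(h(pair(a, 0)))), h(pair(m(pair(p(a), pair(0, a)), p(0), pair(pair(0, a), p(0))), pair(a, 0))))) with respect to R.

1. pair(0, m(pair(p(a), pair(0, pair(a, 0))), m(pair(p(a), 0), p(0), p(h(pair(a, 0)))), h(pair(m(pair(p(a), pair(0, a)), p(0), pair(pair(0, a), p(0))), pair(a, 0)))))  →  pair(0, m(pair(p(a), pair(0, pair(a, 0))), p(h(pair(a, 0))), h(pair(m(pair(p(a), pair(0, a)), p(0), pair(pair(0, a), p(0))), pair(a, 0)))))   [R3 at 2.2]
2. pair(0, m(pair(p(a), pair(0, pair(a, 0))), p(h(pair(a, 0))), h(pair(m(pair(p(a), pair(0, a)), p(0), pair(pair(0, a), p(0))), pair(a, 0)))))  →  pair(0, m(pair(p(a), pair(0, pair(a, 0))), p(0), h(pair(m(pair(p(a), pair(0, a)), p(0), pair(pair(0, a), p(0))), pair(a, 0)))))   [R1 at 2.2.1]
3. pair(0, m(pair(p(a), pair(0, pair(a, 0))), p(0), h(pair(m(pair(p(a), pair(0, a)), p(0), pair(pair(0, a), p(0))), pair(a, 0)))))  →  pair(0, h(pair(m(pair(p(a), pair(0, a)), p(0), pair(pair(0, a), p(0))), pair(a, 0))))   [R3 at 2]
4. pair(0, h(pair(m(pair(p(a), pair(0, a)), p(0), pair(pair(0, a), p(0))), pair(a, 0))))  →  pair(0, pair(a, 0))   [R1 at 2]

pair(0, pair(a, 0))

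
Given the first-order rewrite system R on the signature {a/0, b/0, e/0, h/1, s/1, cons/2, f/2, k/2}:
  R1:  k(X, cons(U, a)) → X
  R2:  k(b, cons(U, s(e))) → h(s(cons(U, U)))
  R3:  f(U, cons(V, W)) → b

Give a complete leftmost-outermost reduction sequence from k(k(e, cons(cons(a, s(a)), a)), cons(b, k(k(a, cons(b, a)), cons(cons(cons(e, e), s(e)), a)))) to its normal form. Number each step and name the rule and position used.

e

1. k(k(e, cons(cons(a, s(a)), a)), cons(b, k(k(a, cons(b, a)), cons(cons(cons(e, e), s(e)), a))))  →  k(e, cons(b, k(k(a, cons(b, a)), cons(cons(cons(e, e), s(e)), a))))   [R1 at 1]
2. k(e, cons(b, k(k(a, cons(b, a)), cons(cons(cons(e, e), s(e)), a))))  →  k(e, cons(b, k(a, cons(b, a))))   [R1 at 2.2]
3. k(e, cons(b, k(a, cons(b, a))))  →  k(e, cons(b, a))   [R1 at 2.2]
4. k(e, cons(b, a))  →  e   [R1 at ε]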